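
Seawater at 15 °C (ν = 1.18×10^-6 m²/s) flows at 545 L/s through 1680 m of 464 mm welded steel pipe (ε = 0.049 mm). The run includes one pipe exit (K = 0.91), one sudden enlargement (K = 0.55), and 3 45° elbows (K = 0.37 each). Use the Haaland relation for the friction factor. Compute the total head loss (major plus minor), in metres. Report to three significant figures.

H_L ≈ 26.6 m

V = 4Q/(πD²) = 3.223 m/s; V²/2g = 0.5295 m
Re = 1.27×10^6, ε/D = 1.06×10^-4 → f = 0.01318 (Haaland)
Major: h_f = f(L/D)·V²/2g = 0.01318·3621·0.5295 = 25.26 m
Minor: ΣK = 2.57; h_m = ΣK·V²/2g = 1.361 m
Total H_L = 25.26 + 1.361 = 26.62 m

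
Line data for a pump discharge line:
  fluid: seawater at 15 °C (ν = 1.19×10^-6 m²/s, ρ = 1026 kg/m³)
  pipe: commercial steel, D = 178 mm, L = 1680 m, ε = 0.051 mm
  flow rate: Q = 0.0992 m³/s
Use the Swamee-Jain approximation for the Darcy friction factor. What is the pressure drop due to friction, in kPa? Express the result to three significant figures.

V = 4Q/(πD²) = 4·0.0992/(π·0.178²) = 3.986 m/s
Re = VD/ν = 3.986·0.178/1.19×10^-6 = 5.96×10^5 → turbulent
ε/D = 0.051/178 = 2.87×10^-4
Swamee-Jain: f = 0.01607
h_f = f(L/D)V²/(2g) = 0.01607·(1680/0.178)·3.986²/(2·9.81) = 122.9 m
Δp = ρg·h_f = 1026·9.81·122.9 = 1237 kPa

Δp ≈ 1240 kPa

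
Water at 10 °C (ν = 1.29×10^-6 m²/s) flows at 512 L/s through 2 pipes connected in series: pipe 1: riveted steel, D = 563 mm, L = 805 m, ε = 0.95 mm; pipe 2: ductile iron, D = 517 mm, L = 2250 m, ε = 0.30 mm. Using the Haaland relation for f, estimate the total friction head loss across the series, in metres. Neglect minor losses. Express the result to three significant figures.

H ≈ 30.3 m

Pipe 1: V = 2.057 m/s, Re = 8.98×10^5, ε/D = 0.00169, f = 0.02265, h_1 = f(L/D)V²/2g = 6.981 m
Pipe 2: V = 2.439 m/s, Re = 9.77×10^5, ε/D = 5.80×10^-4, f = 0.01771, h_2 = f(L/D)V²/2g = 23.37 m
Series → Q common, losses add: H = Σh = 30.35 m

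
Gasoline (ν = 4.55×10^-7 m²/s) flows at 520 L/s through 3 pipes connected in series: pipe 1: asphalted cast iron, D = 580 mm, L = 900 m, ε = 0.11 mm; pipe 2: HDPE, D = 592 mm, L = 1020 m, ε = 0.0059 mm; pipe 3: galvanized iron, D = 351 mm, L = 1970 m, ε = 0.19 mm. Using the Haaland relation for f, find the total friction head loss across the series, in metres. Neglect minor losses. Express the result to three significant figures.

Pipe 1: V = 1.968 m/s, Re = 2.51×10^6, ε/D = 1.90×10^-4, f = 0.01398, h_1 = f(L/D)V²/2g = 4.284 m
Pipe 2: V = 1.889 m/s, Re = 2.46×10^6, ε/D = 9.97×10^-6, f = 0.01035, h_2 = f(L/D)V²/2g = 3.244 m
Pipe 3: V = 5.374 m/s, Re = 4.15×10^6, ε/D = 5.41×10^-4, f = 0.01714, h_3 = f(L/D)V²/2g = 141.6 m
Series → Q common, losses add: H = Σh = 149.1 m

H ≈ 149 m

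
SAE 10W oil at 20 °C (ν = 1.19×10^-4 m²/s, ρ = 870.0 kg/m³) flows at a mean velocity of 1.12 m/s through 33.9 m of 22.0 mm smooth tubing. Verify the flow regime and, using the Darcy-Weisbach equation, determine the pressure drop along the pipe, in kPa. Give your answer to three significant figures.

Re = VD/ν = 1.12·0.02200/1.19×10^-4 = 207 → laminar (Re < 2300)
f = 64/Re = 0.3091
h_f = f(L/D)V²/(2g) = 0.3091·(33.9/0.02200)·1.12²/(2·9.81) = 30.45 m
Δp = ρg·h_f = 870.0·9.81·30.45 = 259.9 kPa

Δp ≈ 260 kPa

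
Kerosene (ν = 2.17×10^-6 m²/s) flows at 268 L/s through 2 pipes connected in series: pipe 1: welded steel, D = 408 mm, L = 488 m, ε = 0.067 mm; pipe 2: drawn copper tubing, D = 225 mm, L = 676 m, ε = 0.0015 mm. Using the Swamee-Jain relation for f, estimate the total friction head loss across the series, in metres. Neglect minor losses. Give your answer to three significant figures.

H ≈ 90.8 m

Pipe 1: V = 2.050 m/s, Re = 3.85×10^5, ε/D = 1.64×10^-4, f = 0.01557, h_1 = f(L/D)V²/2g = 3.987 m
Pipe 2: V = 6.740 m/s, Re = 6.99×10^5, ε/D = 6.67×10^-6, f = 0.01247, h_2 = f(L/D)V²/2g = 86.78 m
Series → Q common, losses add: H = Σh = 90.76 m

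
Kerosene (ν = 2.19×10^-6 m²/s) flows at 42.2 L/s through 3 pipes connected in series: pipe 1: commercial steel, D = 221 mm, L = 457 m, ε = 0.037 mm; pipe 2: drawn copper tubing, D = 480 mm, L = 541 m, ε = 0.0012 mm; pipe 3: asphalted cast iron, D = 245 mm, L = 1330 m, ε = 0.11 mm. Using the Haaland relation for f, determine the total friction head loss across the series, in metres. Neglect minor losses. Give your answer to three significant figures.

H ≈ 6.79 m

Pipe 1: V = 1.100 m/s, Re = 1.11×10^5, ε/D = 1.67×10^-4, f = 0.01825, h_1 = f(L/D)V²/2g = 2.328 m
Pipe 2: V = 0.2332 m/s, Re = 5.11×10^4, ε/D = 2.50×10^-6, f = 0.02062, h_2 = f(L/D)V²/2g = 0.06441 m
Pipe 3: V = 0.8951 m/s, Re = 1.00×10^5, ε/D = 4.49×10^-4, f = 0.01985, h_3 = f(L/D)V²/2g = 4.400 m
Series → Q common, losses add: H = Σh = 6.793 m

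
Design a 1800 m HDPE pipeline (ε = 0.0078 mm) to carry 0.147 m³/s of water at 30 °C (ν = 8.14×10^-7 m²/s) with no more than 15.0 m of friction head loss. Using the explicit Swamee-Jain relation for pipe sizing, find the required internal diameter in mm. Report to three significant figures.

Swamee-Jain (Type III): D = 0.66·[ε^1.25·(LQ²/(gh_f))^4.75 + ν·Q^9.4·(L/(gh_f))^5.2]^0.04
LQ²/(gh_f) = 0.2643; L/(gh_f) = 12.23
Term 1 = ε^1.25·(…)^4.75 = 7.42×10^-10; Term 2 = ν·Q^9.4·(…)^5.2 = 5.48×10^-9
D = 0.66·(7.42×10^-10 + 5.48×10^-9)^0.04 = 0.3099 m = 310 mm
Check: V = 1.95 m/s, Re = 7.42×10^5, f = 0.01271, h_f = 14.3 m ≈ 15.0 m ✓

D ≈ 310 mm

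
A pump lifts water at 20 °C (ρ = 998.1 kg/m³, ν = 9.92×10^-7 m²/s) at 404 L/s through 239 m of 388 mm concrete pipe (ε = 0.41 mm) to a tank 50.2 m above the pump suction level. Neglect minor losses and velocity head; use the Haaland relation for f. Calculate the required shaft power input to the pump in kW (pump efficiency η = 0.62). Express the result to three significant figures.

P_shaft ≈ 367 kW

V = 4Q/(πD²) = 3.417 m/s; Re = 1.34×10^6; ε/D = 0.00106; f = 0.02013
h_f = f(L/D)V²/2g = 7.380 m
Total head H = z + h_f = 50.2 + 7.380 = 57.58 m
P_hyd = ρgQH = 998.1·9.81·0.404·57.58 = 227.8 kW
P_shaft = P_hyd/η = 227.8/0.62 = 367.4 kW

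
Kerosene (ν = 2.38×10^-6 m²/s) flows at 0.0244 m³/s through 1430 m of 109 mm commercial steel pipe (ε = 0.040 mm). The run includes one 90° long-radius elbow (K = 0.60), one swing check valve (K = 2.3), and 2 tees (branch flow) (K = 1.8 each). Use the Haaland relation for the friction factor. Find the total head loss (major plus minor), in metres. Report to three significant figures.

V = 4Q/(πD²) = 2.615 m/s; V²/2g = 0.3485 m
Re = 1.20×10^5, ε/D = 3.67×10^-4 → f = 0.01902 (Haaland)
Major: h_f = f(L/D)·V²/2g = 0.01902·13119·0.3485 = 86.94 m
Minor: ΣK = 6.50; h_m = ΣK·V²/2g = 2.265 m
Total H_L = 86.94 + 2.265 = 89.21 m

H_L ≈ 89.2 m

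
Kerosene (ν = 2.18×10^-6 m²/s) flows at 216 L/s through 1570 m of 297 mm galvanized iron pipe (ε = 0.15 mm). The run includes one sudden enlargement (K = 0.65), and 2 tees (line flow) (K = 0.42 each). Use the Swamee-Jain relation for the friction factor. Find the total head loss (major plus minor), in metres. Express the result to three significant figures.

H_L ≈ 47.8 m

V = 4Q/(πD²) = 3.118 m/s; V²/2g = 0.4955 m
Re = 4.25×10^5, ε/D = 5.05×10^-4 → f = 0.01796 (Swamee-Jain)
Major: h_f = f(L/D)·V²/2g = 0.01796·5286·0.4955 = 47.04 m
Minor: ΣK = 1.49; h_m = ΣK·V²/2g = 0.7382 m
Total H_L = 47.04 + 0.7382 = 47.78 m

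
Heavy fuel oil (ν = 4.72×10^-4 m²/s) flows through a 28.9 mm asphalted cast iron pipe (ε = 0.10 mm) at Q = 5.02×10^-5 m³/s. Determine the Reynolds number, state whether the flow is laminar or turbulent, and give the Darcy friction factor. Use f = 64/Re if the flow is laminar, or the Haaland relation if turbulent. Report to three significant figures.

Re ≈ 4.69; laminar; f = 64/Re ≈ 13.7

V = 4Q/(πD²) = 0.07653 m/s
Re = VD/ν = 0.07653·0.0289/4.72×10^-4 = 4.69
Re < 2300 → laminar → f = 64/Re = 13.66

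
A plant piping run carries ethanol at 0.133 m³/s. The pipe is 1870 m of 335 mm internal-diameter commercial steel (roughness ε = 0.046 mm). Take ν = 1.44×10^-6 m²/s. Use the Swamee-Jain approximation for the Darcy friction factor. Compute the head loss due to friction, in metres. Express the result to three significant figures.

V = 4Q/(πD²) = 4·0.133/(π·0.335²) = 1.509 m/s
Re = VD/ν = 1.509·0.335/1.44×10^-6 = 3.51×10^5 → turbulent
ε/D = 0.046/335 = 1.37×10^-4
Swamee-Jain: f = 0.01548
h_f = f(L/D)V²/(2g) = 0.01548·(1870/0.335)·1.509²/(2·9.81) = 10.03 m

h_f ≈ 10.0 m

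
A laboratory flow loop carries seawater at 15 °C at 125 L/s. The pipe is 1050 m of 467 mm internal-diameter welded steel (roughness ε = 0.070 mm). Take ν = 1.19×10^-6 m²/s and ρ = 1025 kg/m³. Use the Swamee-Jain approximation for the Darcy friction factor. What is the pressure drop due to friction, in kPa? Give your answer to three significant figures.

Δp ≈ 9.81 kPa

V = 4Q/(πD²) = 4·0.125/(π·0.467²) = 0.7298 m/s
Re = VD/ν = 0.7298·0.467/1.19×10^-6 = 2.86×10^5 → turbulent
ε/D = 0.070/467 = 1.50×10^-4
Swamee-Jain: f = 0.01598
h_f = f(L/D)V²/(2g) = 0.01598·(1050/0.467)·0.7298²/(2·9.81) = 0.9754 m
Δp = ρg·h_f = 1025·9.81·0.9754 = 9.808 kPa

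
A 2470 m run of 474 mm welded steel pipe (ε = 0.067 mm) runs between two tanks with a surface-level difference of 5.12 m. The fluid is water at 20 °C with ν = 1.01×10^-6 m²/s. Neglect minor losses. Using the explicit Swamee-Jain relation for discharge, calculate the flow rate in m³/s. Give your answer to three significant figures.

Q ≈ 0.202 m³/s

Swamee-Jain (Type II): Q = -0.965·√(gD⁵h_f/L)·ln[ε/(3.7D) + √(3.17ν²L/(gD³h_f))]
√(gD⁵h_f/L) = √(9.81·0.474⁵·5.12/2470) = 0.02206
ε/(3.7D) = 3.82×10^-5; √(3.17ν²L/(gD³h_f)) = 3.86×10^-5
Q = -0.965·0.02206·ln(7.685×10^-5) = 0.2017 m³/s
Check: V = 1.14 m/s, Re = 5.36×10^5, f = 0.01482, h_f = 5.14 m ≈ 5.12 m ✓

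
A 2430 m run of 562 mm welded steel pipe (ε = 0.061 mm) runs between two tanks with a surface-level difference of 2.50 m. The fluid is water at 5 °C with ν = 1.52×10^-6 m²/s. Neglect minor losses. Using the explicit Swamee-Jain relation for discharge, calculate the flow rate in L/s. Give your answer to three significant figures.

Swamee-Jain (Type II): Q = -0.965·√(gD⁵h_f/L)·ln[ε/(3.7D) + √(3.17ν²L/(gD³h_f))]
√(gD⁵h_f/L) = √(9.81·0.562⁵·2.50/2430) = 0.02379
ε/(3.7D) = 2.93×10^-5; √(3.17ν²L/(gD³h_f)) = 6.39×10^-5
Q = -0.965·0.02379·ln(9.327×10^-5) = 0.2130 m³/s
Check: V = 0.859 m/s, Re = 3.18×10^5, f = 0.01540, h_f = 2.50 m ≈ 2.50 m ✓

Q ≈ 213 L/s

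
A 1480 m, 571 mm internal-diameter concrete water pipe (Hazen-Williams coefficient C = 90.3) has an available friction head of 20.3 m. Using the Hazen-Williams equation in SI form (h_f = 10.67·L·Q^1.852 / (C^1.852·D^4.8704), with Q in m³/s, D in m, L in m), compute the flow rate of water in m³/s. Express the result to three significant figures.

Rearranging: Q = [h_f·C^1.852·D^4.8704 / (10.67·L)]^(1/1.852)
Q = [20.3·90.3^1.852·0.571^4.8704 / (10.67·1480)]^0.540 = 0.5685 m³/s

Q ≈ 0.568 m³/s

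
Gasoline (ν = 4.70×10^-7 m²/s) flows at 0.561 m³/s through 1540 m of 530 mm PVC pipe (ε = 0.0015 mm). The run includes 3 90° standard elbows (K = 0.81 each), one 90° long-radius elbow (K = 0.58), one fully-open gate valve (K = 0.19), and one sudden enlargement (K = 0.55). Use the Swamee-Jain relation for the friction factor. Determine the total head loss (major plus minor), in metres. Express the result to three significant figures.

V = 4Q/(πD²) = 2.543 m/s; V²/2g = 0.3296 m
Re = 2.87×10^6, ε/D = 2.83×10^-6 → f = 0.009933 (Swamee-Jain)
Major: h_f = f(L/D)·V²/2g = 0.009933·2906·0.3296 = 9.512 m
Minor: ΣK = 3.75; h_m = ΣK·V²/2g = 1.236 m
Total H_L = 9.512 + 1.236 = 10.75 m

H_L ≈ 10.7 m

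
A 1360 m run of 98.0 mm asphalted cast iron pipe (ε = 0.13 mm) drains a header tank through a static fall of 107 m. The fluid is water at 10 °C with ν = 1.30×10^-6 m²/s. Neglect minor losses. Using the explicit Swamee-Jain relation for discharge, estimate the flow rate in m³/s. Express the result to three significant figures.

Swamee-Jain (Type II): Q = -0.965·√(gD⁵h_f/L)·ln[ε/(3.7D) + √(3.17ν²L/(gD³h_f))]
√(gD⁵h_f/L) = √(9.81·0.0980⁵·107/1360) = 0.002641
ε/(3.7D) = 3.59×10^-4; √(3.17ν²L/(gD³h_f)) = 8.59×10^-5
Q = -0.965·0.002641·ln(4.444×10^-4) = 0.01967 m³/s
Check: V = 2.61 m/s, Re = 1.97×10^5, f = 0.02241, h_f = 108 m ≈ 107 m ✓

Q ≈ 0.0197 m³/s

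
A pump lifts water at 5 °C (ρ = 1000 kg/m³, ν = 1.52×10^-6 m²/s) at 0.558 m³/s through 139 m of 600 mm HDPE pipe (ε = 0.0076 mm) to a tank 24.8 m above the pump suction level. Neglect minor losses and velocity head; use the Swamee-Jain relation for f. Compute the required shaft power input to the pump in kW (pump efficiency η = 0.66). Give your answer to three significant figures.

P_shaft ≈ 210 kW

V = 4Q/(πD²) = 1.974 m/s; Re = 7.79×10^5; ε/D = 1.27×10^-5; f = 0.01238
h_f = f(L/D)V²/2g = 0.5692 m
Total head H = z + h_f = 24.8 + 0.5692 = 25.37 m
P_hyd = ρgQH = 1000·9.81·0.558·25.37 = 138.9 kW
P_shaft = P_hyd/η = 138.9/0.66 = 210.4 kW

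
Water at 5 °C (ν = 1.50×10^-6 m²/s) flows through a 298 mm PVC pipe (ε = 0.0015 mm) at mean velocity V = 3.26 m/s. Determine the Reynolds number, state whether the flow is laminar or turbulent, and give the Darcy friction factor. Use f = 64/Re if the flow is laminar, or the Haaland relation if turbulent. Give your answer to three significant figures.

Re = VD/ν = 3.260·0.298/1.50×10^-6 = 6.48×10^5
Re > 4000 → turbulent; ε/D = 5.03×10^-6
Haaland: f = 0.01254

Re ≈ 6.48×10^5; turbulent; f ≈ 0.0125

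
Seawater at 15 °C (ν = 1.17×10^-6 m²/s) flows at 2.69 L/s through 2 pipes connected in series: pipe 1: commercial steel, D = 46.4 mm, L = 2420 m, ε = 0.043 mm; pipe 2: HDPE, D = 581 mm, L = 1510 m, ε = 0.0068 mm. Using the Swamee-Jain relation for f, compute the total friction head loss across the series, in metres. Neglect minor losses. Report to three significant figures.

H ≈ 156 m

Pipe 1: V = 1.591 m/s, Re = 6.31×10^4, ε/D = 9.27×10^-4, f = 0.02324, h_1 = f(L/D)V²/2g = 156.4 m
Pipe 2: V = 0.01015 m/s, Re = 5040, ε/D = 1.17×10^-5, f = 0.03777, h_2 = f(L/D)V²/2g = 5.151×10^-4 m
Series → Q common, losses add: H = Σh = 156.4 m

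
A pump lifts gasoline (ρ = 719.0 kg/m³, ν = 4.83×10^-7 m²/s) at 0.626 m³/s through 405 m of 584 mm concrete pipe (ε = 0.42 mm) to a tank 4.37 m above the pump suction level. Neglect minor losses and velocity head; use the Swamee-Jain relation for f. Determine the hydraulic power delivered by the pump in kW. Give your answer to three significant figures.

V = 4Q/(πD²) = 2.337 m/s; Re = 2.83×10^6; ε/D = 7.19×10^-4; f = 0.01834
h_f = f(L/D)V²/2g = 3.541 m
Total head H = z + h_f = 4.37 + 3.541 = 7.911 m
P_hyd = ρgQH = 719.0·9.81·0.626·7.911 = 34.93 kW

P_hyd ≈ 34.9 kW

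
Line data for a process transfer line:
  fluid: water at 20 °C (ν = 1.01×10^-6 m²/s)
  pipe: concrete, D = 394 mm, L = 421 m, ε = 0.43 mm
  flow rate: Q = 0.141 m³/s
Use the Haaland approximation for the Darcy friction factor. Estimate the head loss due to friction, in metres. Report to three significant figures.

V = 4Q/(πD²) = 4·0.141/(π·0.394²) = 1.156 m/s
Re = VD/ν = 1.156·0.394/1.01×10^-6 = 4.51×10^5 → turbulent
ε/D = 0.43/394 = 0.00109
Haaland: f = 0.02064
h_f = f(L/D)V²/(2g) = 0.02064·(421/0.394)·1.156²/(2·9.81) = 1.504 m

h_f ≈ 1.50 m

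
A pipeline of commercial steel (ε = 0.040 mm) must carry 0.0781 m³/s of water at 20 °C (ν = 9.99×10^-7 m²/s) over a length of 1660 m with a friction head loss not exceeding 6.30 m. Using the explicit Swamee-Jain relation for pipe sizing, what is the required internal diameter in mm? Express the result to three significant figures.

Swamee-Jain (Type III): D = 0.66·[ε^1.25·(LQ²/(gh_f))^4.75 + ν·Q^9.4·(L/(gh_f))^5.2]^0.04
LQ²/(gh_f) = 0.1638; L/(gh_f) = 26.86
Term 1 = ε^1.25·(…)^4.75 = 5.90×10^-10; Term 2 = ν·Q^9.4·(…)^5.2 = 1.05×10^-9
D = 0.66·(5.90×10^-10 + 1.05×10^-9)^0.04 = 0.2939 m = 294 mm
Check: V = 1.15 m/s, Re = 3.39×10^5, f = 0.01553, h_f = 5.93 m ≈ 6.30 m ✓

D ≈ 294 mm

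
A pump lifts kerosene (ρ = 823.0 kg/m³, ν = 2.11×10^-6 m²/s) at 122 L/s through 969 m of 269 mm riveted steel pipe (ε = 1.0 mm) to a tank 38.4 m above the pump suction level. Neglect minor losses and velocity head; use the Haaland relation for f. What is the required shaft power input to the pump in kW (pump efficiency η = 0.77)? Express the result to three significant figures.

V = 4Q/(πD²) = 2.147 m/s; Re = 2.74×10^5; ε/D = 0.00372; f = 0.02826
h_f = f(L/D)V²/2g = 23.91 m
Total head H = z + h_f = 38.4 + 23.91 = 62.31 m
P_hyd = ρgQH = 823.0·9.81·0.122·62.31 = 61.37 kW
P_shaft = P_hyd/η = 61.37/0.77 = 79.70 kW

P_shaft ≈ 79.7 kW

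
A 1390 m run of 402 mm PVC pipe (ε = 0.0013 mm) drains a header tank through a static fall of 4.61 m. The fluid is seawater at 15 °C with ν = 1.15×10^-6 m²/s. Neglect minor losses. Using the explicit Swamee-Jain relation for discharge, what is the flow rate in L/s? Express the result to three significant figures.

Q ≈ 178 L/s

Swamee-Jain (Type II): Q = -0.965·√(gD⁵h_f/L)·ln[ε/(3.7D) + √(3.17ν²L/(gD³h_f))]
√(gD⁵h_f/L) = √(9.81·0.402⁵·4.61/1390) = 0.01848
ε/(3.7D) = 8.74×10^-7; √(3.17ν²L/(gD³h_f)) = 4.45×10^-5
Q = -0.965·0.01848·ln(4.541×10^-5) = 0.1783 m³/s
Check: V = 1.41 m/s, Re = 4.91×10^5, f = 0.01318, h_f = 4.59 m ≈ 4.61 m ✓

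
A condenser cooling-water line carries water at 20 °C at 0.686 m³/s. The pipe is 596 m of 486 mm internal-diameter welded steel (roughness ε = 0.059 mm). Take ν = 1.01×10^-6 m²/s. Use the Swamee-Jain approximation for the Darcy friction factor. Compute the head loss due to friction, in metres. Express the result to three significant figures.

V = 4Q/(πD²) = 4·0.686/(π·0.486²) = 3.698 m/s
Re = VD/ν = 3.698·0.486/1.01×10^-6 = 1.78×10^6 → turbulent
ε/D = 0.059/486 = 1.21×10^-4
Swamee-Jain: f = 0.01331
h_f = f(L/D)V²/(2g) = 0.01331·(596/0.486)·3.698²/(2·9.81) = 11.38 m

h_f ≈ 11.4 m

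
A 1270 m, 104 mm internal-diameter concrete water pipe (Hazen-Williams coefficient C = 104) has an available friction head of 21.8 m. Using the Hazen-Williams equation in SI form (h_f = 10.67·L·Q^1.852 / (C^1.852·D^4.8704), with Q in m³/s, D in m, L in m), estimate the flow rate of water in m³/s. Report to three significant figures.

Q ≈ 0.00839 m³/s

Rearranging: Q = [h_f·C^1.852·D^4.8704 / (10.67·L)]^(1/1.852)
Q = [21.8·104^1.852·0.104^4.8704 / (10.67·1270)]^0.540 = 0.008388 m³/s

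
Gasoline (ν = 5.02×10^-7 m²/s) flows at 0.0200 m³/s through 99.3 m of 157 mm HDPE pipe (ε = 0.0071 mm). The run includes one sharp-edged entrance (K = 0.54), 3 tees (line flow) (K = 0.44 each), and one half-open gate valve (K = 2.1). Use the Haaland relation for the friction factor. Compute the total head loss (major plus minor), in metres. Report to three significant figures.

H_L ≈ 0.716 m

V = 4Q/(πD²) = 1.033 m/s; V²/2g = 0.05440 m
Re = 3.23×10^5, ε/D = 4.52×10^-5 → f = 0.01456 (Haaland)
Major: h_f = f(L/D)·V²/2g = 0.01456·632.5·0.05440 = 0.5009 m
Minor: ΣK = 3.96; h_m = ΣK·V²/2g = 0.2154 m
Total H_L = 0.5009 + 0.2154 = 0.7163 m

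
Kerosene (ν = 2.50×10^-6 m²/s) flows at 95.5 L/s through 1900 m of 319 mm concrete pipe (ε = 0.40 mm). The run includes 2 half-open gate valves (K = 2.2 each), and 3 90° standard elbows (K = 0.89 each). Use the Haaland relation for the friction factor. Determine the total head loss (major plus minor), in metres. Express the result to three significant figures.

V = 4Q/(πD²) = 1.195 m/s; V²/2g = 0.07277 m
Re = 1.52×10^5, ε/D = 0.00125 → f = 0.02218 (Haaland)
Major: h_f = f(L/D)·V²/2g = 0.02218·5956·0.07277 = 9.613 m
Minor: ΣK = 7.07; h_m = ΣK·V²/2g = 0.5145 m
Total H_L = 9.613 + 0.5145 = 10.13 m

H_L ≈ 10.1 m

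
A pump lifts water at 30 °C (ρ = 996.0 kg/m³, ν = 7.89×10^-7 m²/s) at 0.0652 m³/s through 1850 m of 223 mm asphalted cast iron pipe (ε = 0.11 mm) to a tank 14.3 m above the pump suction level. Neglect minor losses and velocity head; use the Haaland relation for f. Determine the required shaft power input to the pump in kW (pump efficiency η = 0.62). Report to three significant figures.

V = 4Q/(πD²) = 1.669 m/s; Re = 4.72×10^5; ε/D = 4.93×10^-4; f = 0.01758
h_f = f(L/D)V²/2g = 20.72 m
Total head H = z + h_f = 14.3 + 20.72 = 35.02 m
P_hyd = ρgQH = 996.0·9.81·0.0652·35.02 = 22.31 kW
P_shaft = P_hyd/η = 22.31/0.62 = 35.98 kW

P_shaft ≈ 36.0 kW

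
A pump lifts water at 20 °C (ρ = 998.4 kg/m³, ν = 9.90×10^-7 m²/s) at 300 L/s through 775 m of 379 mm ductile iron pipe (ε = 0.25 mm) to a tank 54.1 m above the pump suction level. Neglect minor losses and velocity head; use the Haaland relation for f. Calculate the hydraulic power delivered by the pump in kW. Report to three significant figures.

V = 4Q/(πD²) = 2.659 m/s; Re = 1.02×10^6; ε/D = 6.60×10^-4; f = 0.01818
h_f = f(L/D)V²/2g = 13.40 m
Total head H = z + h_f = 54.1 + 13.40 = 67.50 m
P_hyd = ρgQH = 998.4·9.81·0.300·67.50 = 198.3 kW

P_hyd ≈ 198 kW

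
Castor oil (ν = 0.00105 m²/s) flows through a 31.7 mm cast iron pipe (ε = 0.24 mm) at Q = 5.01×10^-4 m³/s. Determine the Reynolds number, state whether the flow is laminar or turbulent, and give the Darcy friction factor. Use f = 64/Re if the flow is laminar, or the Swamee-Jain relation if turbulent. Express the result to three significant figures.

V = 4Q/(πD²) = 0.6348 m/s
Re = VD/ν = 0.6348·0.0317/0.00105 = 19.2
Re < 2300 → laminar → f = 64/Re = 3.339

Re ≈ 19.2; laminar; f = 64/Re ≈ 3.34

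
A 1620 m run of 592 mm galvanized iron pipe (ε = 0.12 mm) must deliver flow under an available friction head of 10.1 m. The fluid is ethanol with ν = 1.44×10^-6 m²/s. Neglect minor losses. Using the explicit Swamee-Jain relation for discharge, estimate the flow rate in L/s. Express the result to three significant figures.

Swamee-Jain (Type II): Q = -0.965·√(gD⁵h_f/L)·ln[ε/(3.7D) + √(3.17ν²L/(gD³h_f))]
√(gD⁵h_f/L) = √(9.81·0.592⁵·10.1/1620) = 0.06669
ε/(3.7D) = 5.48×10^-5; √(3.17ν²L/(gD³h_f)) = 2.28×10^-5
Q = -0.965·0.06669·ln(7.754×10^-5) = 0.6091 m³/s
Check: V = 2.21 m/s, Re = 9.10×10^5, f = 0.01488, h_f = 10.2 m ≈ 10.1 m ✓

Q ≈ 609 L/s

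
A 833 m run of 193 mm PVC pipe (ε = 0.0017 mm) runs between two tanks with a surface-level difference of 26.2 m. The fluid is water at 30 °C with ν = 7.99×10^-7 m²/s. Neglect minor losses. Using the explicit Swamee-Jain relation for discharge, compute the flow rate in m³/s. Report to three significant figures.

Swamee-Jain (Type II): Q = -0.965·√(gD⁵h_f/L)·ln[ε/(3.7D) + √(3.17ν²L/(gD³h_f))]
√(gD⁵h_f/L) = √(9.81·0.193⁵·26.2/833) = 0.009090
ε/(3.7D) = 2.38×10^-6; √(3.17ν²L/(gD³h_f)) = 3.02×10^-5
Q = -0.965·0.009090·ln(3.259×10^-5) = 0.09063 m³/s
Check: V = 3.10 m/s, Re = 7.48×10^5, f = 0.01238, h_f = 26.1 m ≈ 26.2 m ✓

Q ≈ 0.0906 m³/s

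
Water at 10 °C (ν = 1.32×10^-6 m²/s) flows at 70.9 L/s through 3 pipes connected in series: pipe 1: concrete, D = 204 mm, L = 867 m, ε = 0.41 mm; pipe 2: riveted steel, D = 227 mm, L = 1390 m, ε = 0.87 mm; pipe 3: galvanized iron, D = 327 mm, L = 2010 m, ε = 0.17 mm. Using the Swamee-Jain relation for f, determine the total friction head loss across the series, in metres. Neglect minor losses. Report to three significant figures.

Pipe 1: V = 2.169 m/s, Re = 3.35×10^5, ε/D = 0.00201, f = 0.02413, h_1 = f(L/D)V²/2g = 24.60 m
Pipe 2: V = 1.752 m/s, Re = 3.01×10^5, ε/D = 0.00383, f = 0.02858, h_2 = f(L/D)V²/2g = 27.38 m
Pipe 3: V = 0.8442 m/s, Re = 2.09×10^5, ε/D = 5.20×10^-4, f = 0.01896, h_3 = f(L/D)V²/2g = 4.234 m
Series → Q common, losses add: H = Σh = 56.21 m

H ≈ 56.2 m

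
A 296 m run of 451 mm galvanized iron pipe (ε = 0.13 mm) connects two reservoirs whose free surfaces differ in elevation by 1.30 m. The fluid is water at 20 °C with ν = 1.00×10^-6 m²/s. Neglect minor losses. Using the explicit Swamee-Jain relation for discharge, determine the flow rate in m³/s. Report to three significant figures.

Q ≈ 0.250 m³/s

Swamee-Jain (Type II): Q = -0.965·√(gD⁵h_f/L)·ln[ε/(3.7D) + √(3.17ν²L/(gD³h_f))]
√(gD⁵h_f/L) = √(9.81·0.451⁵·1.30/296) = 0.02835
ε/(3.7D) = 7.79×10^-5; √(3.17ν²L/(gD³h_f)) = 2.83×10^-5
Q = -0.965·0.02835·ln(1.062×10^-4) = 0.2503 m³/s
Check: V = 1.57 m/s, Re = 7.07×10^5, f = 0.01593, h_f = 1.31 m ≈ 1.30 m ✓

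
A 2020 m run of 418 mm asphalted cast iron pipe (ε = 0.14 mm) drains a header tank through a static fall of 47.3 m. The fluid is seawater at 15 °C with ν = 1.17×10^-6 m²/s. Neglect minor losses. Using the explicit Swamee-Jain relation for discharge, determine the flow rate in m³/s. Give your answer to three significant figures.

Q ≈ 0.478 m³/s

Swamee-Jain (Type II): Q = -0.965·√(gD⁵h_f/L)·ln[ε/(3.7D) + √(3.17ν²L/(gD³h_f))]
√(gD⁵h_f/L) = √(9.81·0.418⁵·47.3/2020) = 0.05414
ε/(3.7D) = 9.05×10^-5; √(3.17ν²L/(gD³h_f)) = 1.61×10^-5
Q = -0.965·0.05414·ln(1.066×10^-4) = 0.4779 m³/s
Check: V = 3.48 m/s, Re = 1.24×10^6, f = 0.01593, h_f = 47.6 m ≈ 47.3 m ✓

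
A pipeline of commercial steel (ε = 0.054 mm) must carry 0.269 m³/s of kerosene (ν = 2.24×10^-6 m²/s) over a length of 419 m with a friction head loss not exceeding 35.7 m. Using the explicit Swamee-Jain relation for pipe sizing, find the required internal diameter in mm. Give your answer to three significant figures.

Swamee-Jain (Type III): D = 0.66·[ε^1.25·(LQ²/(gh_f))^4.75 + ν·Q^9.4·(L/(gh_f))^5.2]^0.04
LQ²/(gh_f) = 0.08657; L/(gh_f) = 1.196
Term 1 = ε^1.25·(…)^4.75 = 4.15×10^-11; Term 2 = ν·Q^9.4·(…)^5.2 = 2.48×10^-11
D = 0.66·(4.15×10^-11 + 2.48×10^-11)^0.04 = 0.2585 m = 258 mm
Check: V = 5.13 m/s, Re = 5.92×10^5, f = 0.01539, h_f = 33.4 m ≈ 35.7 m ✓

D ≈ 258 mm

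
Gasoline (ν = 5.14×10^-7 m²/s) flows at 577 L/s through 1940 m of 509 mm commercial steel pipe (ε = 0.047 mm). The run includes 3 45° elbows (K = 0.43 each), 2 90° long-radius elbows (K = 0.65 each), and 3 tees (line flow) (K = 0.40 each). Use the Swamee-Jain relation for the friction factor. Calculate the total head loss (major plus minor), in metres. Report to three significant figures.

H_L ≈ 21.1 m

V = 4Q/(πD²) = 2.836 m/s; V²/2g = 0.4098 m
Re = 2.81×10^6, ε/D = 9.23×10^-5 → f = 0.01252 (Swamee-Jain)
Major: h_f = f(L/D)·V²/2g = 0.01252·3811·0.4098 = 19.55 m
Minor: ΣK = 3.79; h_m = ΣK·V²/2g = 1.553 m
Total H_L = 19.55 + 1.553 = 21.11 m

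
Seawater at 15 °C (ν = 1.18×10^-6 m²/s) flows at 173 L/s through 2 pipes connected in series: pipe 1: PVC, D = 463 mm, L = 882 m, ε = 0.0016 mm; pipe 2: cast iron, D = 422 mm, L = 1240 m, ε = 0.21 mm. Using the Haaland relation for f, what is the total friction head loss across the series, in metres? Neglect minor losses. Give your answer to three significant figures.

H ≈ 5.44 m

Pipe 1: V = 1.028 m/s, Re = 4.03×10^5, ε/D = 3.46×10^-6, f = 0.01361, h_1 = f(L/D)V²/2g = 1.396 m
Pipe 2: V = 1.237 m/s, Re = 4.42×10^5, ε/D = 4.98×10^-4, f = 0.01766, h_2 = f(L/D)V²/2g = 4.047 m
Series → Q common, losses add: H = Σh = 5.443 m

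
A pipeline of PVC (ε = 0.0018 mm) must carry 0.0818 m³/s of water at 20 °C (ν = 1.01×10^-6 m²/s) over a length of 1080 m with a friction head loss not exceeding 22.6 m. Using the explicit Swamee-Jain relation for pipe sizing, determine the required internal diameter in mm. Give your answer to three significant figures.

Swamee-Jain (Type III): D = 0.66·[ε^1.25·(LQ²/(gh_f))^4.75 + ν·Q^9.4·(L/(gh_f))^5.2]^0.04
LQ²/(gh_f) = 0.03260; L/(gh_f) = 4.871
Term 1 = ε^1.25·(…)^4.75 = 5.71×10^-15; Term 2 = ν·Q^9.4·(…)^5.2 = 2.29×10^-13
D = 0.66·(5.71×10^-15 + 2.29×10^-13)^0.04 = 0.2062 m = 206 mm
Check: V = 2.45 m/s, Re = 5.00×10^5, f = 0.01323, h_f = 21.2 m ≈ 22.6 m ✓

D ≈ 206 mm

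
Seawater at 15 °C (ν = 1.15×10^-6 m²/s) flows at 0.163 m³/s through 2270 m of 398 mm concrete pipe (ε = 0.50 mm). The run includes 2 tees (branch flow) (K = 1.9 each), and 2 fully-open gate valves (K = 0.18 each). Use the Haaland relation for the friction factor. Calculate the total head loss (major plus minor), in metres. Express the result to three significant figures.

H_L ≈ 11.0 m

V = 4Q/(πD²) = 1.310 m/s; V²/2g = 0.08749 m
Re = 4.53×10^5, ε/D = 0.00126 → f = 0.02130 (Haaland)
Major: h_f = f(L/D)·V²/2g = 0.02130·5704·0.08749 = 10.63 m
Minor: ΣK = 4.16; h_m = ΣK·V²/2g = 0.3640 m
Total H_L = 10.63 + 0.3640 = 10.99 m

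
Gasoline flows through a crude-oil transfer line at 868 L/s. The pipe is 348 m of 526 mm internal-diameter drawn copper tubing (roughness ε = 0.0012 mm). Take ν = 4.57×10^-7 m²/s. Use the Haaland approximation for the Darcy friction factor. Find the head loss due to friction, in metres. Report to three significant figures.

V = 4Q/(πD²) = 4·0.868/(π·0.526²) = 3.994 m/s
Re = VD/ν = 3.994·0.526/4.57×10^-7 = 4.60×10^6 → turbulent
ε/D = 0.0012/526 = 2.28×10^-6
Haaland: f = 0.009212
h_f = f(L/D)V²/(2g) = 0.009212·(348/0.526)·3.994²/(2·9.81) = 4.957 m

h_f ≈ 4.96 m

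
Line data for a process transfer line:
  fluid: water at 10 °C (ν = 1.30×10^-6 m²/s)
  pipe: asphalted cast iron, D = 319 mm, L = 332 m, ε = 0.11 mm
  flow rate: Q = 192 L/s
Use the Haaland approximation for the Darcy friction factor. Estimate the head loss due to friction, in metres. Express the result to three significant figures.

V = 4Q/(πD²) = 4·0.192/(π·0.319²) = 2.402 m/s
Re = VD/ν = 2.402·0.319/1.30×10^-6 = 5.89×10^5 → turbulent
ε/D = 0.11/319 = 3.45×10^-4
Haaland: f = 0.01636
h_f = f(L/D)V²/(2g) = 0.01636·(332/0.319)·2.402²/(2·9.81) = 5.007 m

h_f ≈ 5.01 m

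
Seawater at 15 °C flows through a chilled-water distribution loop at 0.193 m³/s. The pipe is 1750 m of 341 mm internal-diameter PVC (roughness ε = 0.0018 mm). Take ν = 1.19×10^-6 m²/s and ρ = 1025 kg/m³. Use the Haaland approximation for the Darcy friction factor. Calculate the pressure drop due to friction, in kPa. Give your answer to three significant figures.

V = 4Q/(πD²) = 4·0.193/(π·0.341²) = 2.113 m/s
Re = VD/ν = 2.113·0.341/1.19×10^-6 = 6.06×10^5 → turbulent
ε/D = 0.0018/341 = 5.28×10^-6
Haaland: f = 0.01269
h_f = f(L/D)V²/(2g) = 0.01269·(1750/0.341)·2.113²/(2·9.81) = 14.83 m
Δp = ρg·h_f = 1025·9.81·14.83 = 149.1 kPa

Δp ≈ 149 kPa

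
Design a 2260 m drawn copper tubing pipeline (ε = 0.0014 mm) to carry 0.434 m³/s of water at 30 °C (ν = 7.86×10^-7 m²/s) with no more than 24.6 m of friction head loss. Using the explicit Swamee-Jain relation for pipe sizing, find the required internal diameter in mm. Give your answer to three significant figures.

Swamee-Jain (Type III): D = 0.66·[ε^1.25·(LQ²/(gh_f))^4.75 + ν·Q^9.4·(L/(gh_f))^5.2]^0.04
LQ²/(gh_f) = 1.764; L/(gh_f) = 9.365
Term 1 = ε^1.25·(…)^4.75 = 7.14×10^-7; Term 2 = ν·Q^9.4·(…)^5.2 = 3.46×10^-5
D = 0.66·(7.14×10^-7 + 3.46×10^-5)^0.04 = 0.4380 m = 438 mm
Check: V = 2.88 m/s, Re = 1.61×10^6, f = 0.01084, h_f = 23.7 m ≈ 24.6 m ✓

D ≈ 438 mm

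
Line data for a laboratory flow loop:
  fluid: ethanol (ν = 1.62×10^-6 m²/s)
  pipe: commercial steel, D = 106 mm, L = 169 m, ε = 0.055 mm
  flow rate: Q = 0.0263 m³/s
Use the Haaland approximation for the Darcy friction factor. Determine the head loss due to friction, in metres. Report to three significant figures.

V = 4Q/(πD²) = 4·0.0263/(π·0.106²) = 2.980 m/s
Re = VD/ν = 2.980·0.106/1.62×10^-6 = 1.95×10^5 → turbulent
ε/D = 0.055/106 = 5.19×10^-4
Haaland: f = 0.01878
h_f = f(L/D)V²/(2g) = 0.01878·(169/0.106)·2.980²/(2·9.81) = 13.55 m

h_f ≈ 13.6 m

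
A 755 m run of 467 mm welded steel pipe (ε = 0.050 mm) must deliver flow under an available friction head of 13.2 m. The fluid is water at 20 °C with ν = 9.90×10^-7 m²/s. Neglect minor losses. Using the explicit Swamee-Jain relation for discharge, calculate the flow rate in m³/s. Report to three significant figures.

Swamee-Jain (Type II): Q = -0.965·√(gD⁵h_f/L)·ln[ε/(3.7D) + √(3.17ν²L/(gD³h_f))]
√(gD⁵h_f/L) = √(9.81·0.467⁵·13.2/755) = 0.06172
ε/(3.7D) = 2.89×10^-5; √(3.17ν²L/(gD³h_f)) = 1.33×10^-5
Q = -0.965·0.06172·ln(4.227×10^-5) = 0.5999 m³/s
Check: V = 3.50 m/s, Re = 1.65×10^6, f = 0.01314, h_f = 13.3 m ≈ 13.2 m ✓

Q ≈ 0.600 m³/s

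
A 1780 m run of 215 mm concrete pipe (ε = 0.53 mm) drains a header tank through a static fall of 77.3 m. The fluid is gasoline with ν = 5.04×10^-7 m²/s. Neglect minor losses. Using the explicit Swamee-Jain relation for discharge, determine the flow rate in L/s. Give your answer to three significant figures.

Swamee-Jain (Type II): Q = -0.965·√(gD⁵h_f/L)·ln[ε/(3.7D) + √(3.17ν²L/(gD³h_f))]
√(gD⁵h_f/L) = √(9.81·0.215⁵·77.3/1780) = 0.01399
ε/(3.7D) = 6.66×10^-4; √(3.17ν²L/(gD³h_f)) = 1.38×10^-5
Q = -0.965·0.01399·ln(6.800×10^-4) = 0.09846 m³/s
Check: V = 2.71 m/s, Re = 1.16×10^6, f = 0.02498, h_f = 77.5 m ≈ 77.3 m ✓

Q ≈ 98.5 L/s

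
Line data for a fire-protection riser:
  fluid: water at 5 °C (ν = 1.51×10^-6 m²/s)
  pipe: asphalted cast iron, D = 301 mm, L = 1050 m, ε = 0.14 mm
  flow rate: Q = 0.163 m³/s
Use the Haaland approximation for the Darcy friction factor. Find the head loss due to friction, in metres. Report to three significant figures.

V = 4Q/(πD²) = 4·0.163/(π·0.301²) = 2.291 m/s
Re = VD/ν = 2.291·0.301/1.51×10^-6 = 4.57×10^5 → turbulent
ε/D = 0.14/301 = 4.65×10^-4
Haaland: f = 0.01743
h_f = f(L/D)V²/(2g) = 0.01743·(1050/0.301)·2.291²/(2·9.81) = 16.26 m

h_f ≈ 16.3 m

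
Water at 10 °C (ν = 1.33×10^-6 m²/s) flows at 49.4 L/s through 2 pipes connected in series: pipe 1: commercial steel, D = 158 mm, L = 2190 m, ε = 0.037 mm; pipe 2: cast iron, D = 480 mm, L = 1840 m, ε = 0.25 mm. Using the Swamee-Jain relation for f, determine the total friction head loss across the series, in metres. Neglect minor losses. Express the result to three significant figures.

Pipe 1: V = 2.520 m/s, Re = 2.99×10^5, ε/D = 2.34×10^-4, f = 0.01658, h_1 = f(L/D)V²/2g = 74.37 m
Pipe 2: V = 0.2730 m/s, Re = 9.85×10^4, ε/D = 5.21×10^-4, f = 0.02054, h_2 = f(L/D)V²/2g = 0.2991 m
Series → Q common, losses add: H = Σh = 74.66 m

H ≈ 74.7 m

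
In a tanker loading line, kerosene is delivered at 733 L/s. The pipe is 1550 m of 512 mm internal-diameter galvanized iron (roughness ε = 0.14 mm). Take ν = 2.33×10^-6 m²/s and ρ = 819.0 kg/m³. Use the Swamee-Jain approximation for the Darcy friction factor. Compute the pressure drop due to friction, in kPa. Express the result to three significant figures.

V = 4Q/(πD²) = 4·0.733/(π·0.512²) = 3.560 m/s
Re = VD/ν = 3.560·0.512/2.33×10^-6 = 7.82×10^5 → turbulent
ε/D = 0.14/512 = 2.73×10^-4
Swamee-Jain: f = 0.01571
h_f = f(L/D)V²/(2g) = 0.01571·(1550/0.512)·3.560²/(2·9.81) = 30.72 m
Δp = ρg·h_f = 819.0·9.81·30.72 = 246.8 kPa

Δp ≈ 247 kPa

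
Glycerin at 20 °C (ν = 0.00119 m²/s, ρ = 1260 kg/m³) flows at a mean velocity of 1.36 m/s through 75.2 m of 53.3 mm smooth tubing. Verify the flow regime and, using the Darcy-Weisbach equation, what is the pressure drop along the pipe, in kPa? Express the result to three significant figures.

Re = VD/ν = 1.36·0.05330/0.00119 = 60.9 → laminar (Re < 2300)
f = 64/Re = 1.051
h_f = f(L/D)V²/(2g) = 1.051·(75.2/0.05330)·1.36²/(2·9.81) = 139.7 m
Δp = ρg·h_f = 1260·9.81·139.7 = 1727 kPa

Δp ≈ 1730 kPa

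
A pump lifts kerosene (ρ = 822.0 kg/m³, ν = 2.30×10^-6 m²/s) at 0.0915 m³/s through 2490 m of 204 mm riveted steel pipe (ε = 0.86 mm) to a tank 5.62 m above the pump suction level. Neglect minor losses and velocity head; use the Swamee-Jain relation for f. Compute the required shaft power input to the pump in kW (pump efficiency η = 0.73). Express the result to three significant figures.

P_shaft ≈ 151 kW

V = 4Q/(πD²) = 2.799 m/s; Re = 2.48×10^5; ε/D = 0.00422; f = 0.02944
h_f = f(L/D)V²/2g = 143.6 m
Total head H = z + h_f = 5.62 + 143.6 = 149.2 m
P_hyd = ρgQH = 822.0·9.81·0.0915·149.2 = 110.1 kW
P_shaft = P_hyd/η = 110.1/0.73 = 150.8 kW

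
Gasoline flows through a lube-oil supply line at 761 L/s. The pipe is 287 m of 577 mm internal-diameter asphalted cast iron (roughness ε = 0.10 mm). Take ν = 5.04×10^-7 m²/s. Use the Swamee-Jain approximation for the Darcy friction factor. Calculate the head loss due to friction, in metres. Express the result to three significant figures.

V = 4Q/(πD²) = 4·0.761/(π·0.577²) = 2.910 m/s
Re = VD/ν = 2.910·0.577/5.04×10^-7 = 3.33×10^6 → turbulent
ε/D = 0.10/577 = 1.73×10^-4
Swamee-Jain: f = 0.01376
h_f = f(L/D)V²/(2g) = 0.01376·(287/0.577)·2.910²/(2·9.81) = 2.954 m

h_f ≈ 2.95 m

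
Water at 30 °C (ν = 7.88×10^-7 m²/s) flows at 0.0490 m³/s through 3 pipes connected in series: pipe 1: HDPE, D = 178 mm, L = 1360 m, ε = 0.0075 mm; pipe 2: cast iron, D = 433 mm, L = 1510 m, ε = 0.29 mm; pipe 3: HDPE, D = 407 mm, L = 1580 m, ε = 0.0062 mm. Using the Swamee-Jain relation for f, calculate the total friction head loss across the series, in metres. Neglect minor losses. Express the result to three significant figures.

Pipe 1: V = 1.969 m/s, Re = 4.45×10^5, ε/D = 4.21×10^-5, f = 0.01397, h_1 = f(L/D)V²/2g = 21.09 m
Pipe 2: V = 0.3328 m/s, Re = 1.83×10^5, ε/D = 6.70×10^-4, f = 0.01992, h_2 = f(L/D)V²/2g = 0.3920 m
Pipe 3: V = 0.3766 m/s, Re = 1.95×10^5, ε/D = 1.52×10^-5, f = 0.01575, h_3 = f(L/D)V²/2g = 0.4422 m
Series → Q common, losses add: H = Σh = 21.92 m

H ≈ 21.9 m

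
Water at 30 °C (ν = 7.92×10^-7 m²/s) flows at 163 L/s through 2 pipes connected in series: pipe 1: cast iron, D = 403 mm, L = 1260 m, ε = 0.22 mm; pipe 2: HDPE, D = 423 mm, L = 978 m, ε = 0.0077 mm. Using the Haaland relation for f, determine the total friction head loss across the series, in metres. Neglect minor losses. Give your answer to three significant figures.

H ≈ 6.64 m

Pipe 1: V = 1.278 m/s, Re = 6.50×10^5, ε/D = 5.46×10^-4, f = 0.01769, h_1 = f(L/D)V²/2g = 4.603 m
Pipe 2: V = 1.160 m/s, Re = 6.19×10^5, ε/D = 1.82×10^-5, f = 0.01282, h_2 = f(L/D)V²/2g = 2.033 m
Series → Q common, losses add: H = Σh = 6.636 m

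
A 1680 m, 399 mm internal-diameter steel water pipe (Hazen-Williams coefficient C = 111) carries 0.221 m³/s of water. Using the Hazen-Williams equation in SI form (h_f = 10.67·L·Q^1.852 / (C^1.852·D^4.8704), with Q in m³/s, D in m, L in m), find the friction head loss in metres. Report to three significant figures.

h_f = 10.67·1680·0.221^1.852 / (111^1.852·0.399^4.8704) = 15.66 m

h_f ≈ 15.7 m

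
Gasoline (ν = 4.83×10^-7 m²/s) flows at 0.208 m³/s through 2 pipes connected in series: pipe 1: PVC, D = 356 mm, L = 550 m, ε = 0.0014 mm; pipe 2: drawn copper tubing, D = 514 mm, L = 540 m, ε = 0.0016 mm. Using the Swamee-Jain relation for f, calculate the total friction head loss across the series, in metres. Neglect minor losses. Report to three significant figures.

H ≈ 4.38 m

Pipe 1: V = 2.090 m/s, Re = 1.54×10^6, ε/D = 3.93×10^-6, f = 0.01094, h_1 = f(L/D)V²/2g = 3.761 m
Pipe 2: V = 1.002 m/s, Re = 1.07×10^6, ε/D = 3.11×10^-6, f = 0.01156, h_2 = f(L/D)V²/2g = 0.6222 m
Series → Q common, losses add: H = Σh = 4.383 m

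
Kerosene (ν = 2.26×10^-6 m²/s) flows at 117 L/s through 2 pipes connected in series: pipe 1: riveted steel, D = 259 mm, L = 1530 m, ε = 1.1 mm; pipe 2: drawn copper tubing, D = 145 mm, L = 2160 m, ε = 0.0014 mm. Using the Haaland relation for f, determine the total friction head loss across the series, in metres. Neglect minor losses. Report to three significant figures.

H ≈ 554 m

Pipe 1: V = 2.221 m/s, Re = 2.54×10^5, ε/D = 0.00425, f = 0.02936, h_1 = f(L/D)V²/2g = 43.59 m
Pipe 2: V = 7.085 m/s, Re = 4.55×10^5, ε/D = 9.66×10^-6, f = 0.01339, h_2 = f(L/D)V²/2g = 510.4 m
Series → Q common, losses add: H = Σh = 554.0 m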